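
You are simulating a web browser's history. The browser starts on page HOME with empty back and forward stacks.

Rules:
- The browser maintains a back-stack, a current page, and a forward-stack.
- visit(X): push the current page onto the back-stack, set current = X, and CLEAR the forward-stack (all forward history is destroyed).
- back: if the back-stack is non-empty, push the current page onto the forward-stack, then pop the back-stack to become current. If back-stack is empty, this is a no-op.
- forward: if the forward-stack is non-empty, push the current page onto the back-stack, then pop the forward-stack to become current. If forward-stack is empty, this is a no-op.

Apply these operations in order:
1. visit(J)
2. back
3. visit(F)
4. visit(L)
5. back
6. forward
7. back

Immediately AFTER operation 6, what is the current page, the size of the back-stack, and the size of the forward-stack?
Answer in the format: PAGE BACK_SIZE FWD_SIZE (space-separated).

After 1 (visit(J)): cur=J back=1 fwd=0
After 2 (back): cur=HOME back=0 fwd=1
After 3 (visit(F)): cur=F back=1 fwd=0
After 4 (visit(L)): cur=L back=2 fwd=0
After 5 (back): cur=F back=1 fwd=1
After 6 (forward): cur=L back=2 fwd=0

L 2 0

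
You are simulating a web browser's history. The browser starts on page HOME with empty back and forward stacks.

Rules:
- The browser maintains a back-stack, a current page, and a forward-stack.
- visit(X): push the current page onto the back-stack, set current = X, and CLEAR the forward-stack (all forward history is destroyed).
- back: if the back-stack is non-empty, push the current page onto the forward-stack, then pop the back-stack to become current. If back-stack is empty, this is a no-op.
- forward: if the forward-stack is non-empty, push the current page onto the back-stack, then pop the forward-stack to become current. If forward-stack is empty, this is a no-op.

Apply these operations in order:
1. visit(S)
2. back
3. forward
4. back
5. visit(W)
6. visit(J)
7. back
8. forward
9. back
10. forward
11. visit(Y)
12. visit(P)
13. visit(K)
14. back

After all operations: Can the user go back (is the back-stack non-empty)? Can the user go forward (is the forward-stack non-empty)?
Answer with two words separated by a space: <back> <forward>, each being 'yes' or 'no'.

After 1 (visit(S)): cur=S back=1 fwd=0
After 2 (back): cur=HOME back=0 fwd=1
After 3 (forward): cur=S back=1 fwd=0
After 4 (back): cur=HOME back=0 fwd=1
After 5 (visit(W)): cur=W back=1 fwd=0
After 6 (visit(J)): cur=J back=2 fwd=0
After 7 (back): cur=W back=1 fwd=1
After 8 (forward): cur=J back=2 fwd=0
After 9 (back): cur=W back=1 fwd=1
After 10 (forward): cur=J back=2 fwd=0
After 11 (visit(Y)): cur=Y back=3 fwd=0
After 12 (visit(P)): cur=P back=4 fwd=0
After 13 (visit(K)): cur=K back=5 fwd=0
After 14 (back): cur=P back=4 fwd=1

Answer: yes yes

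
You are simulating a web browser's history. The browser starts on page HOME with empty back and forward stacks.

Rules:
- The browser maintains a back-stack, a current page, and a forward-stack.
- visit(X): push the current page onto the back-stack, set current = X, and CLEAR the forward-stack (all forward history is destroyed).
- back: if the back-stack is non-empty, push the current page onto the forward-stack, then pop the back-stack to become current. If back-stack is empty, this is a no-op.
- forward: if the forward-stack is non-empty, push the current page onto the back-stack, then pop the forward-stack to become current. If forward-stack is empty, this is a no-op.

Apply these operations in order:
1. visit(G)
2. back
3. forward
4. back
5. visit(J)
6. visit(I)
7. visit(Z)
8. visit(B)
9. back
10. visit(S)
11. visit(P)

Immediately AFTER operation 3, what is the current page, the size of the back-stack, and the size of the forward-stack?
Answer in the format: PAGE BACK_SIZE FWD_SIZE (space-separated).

After 1 (visit(G)): cur=G back=1 fwd=0
After 2 (back): cur=HOME back=0 fwd=1
After 3 (forward): cur=G back=1 fwd=0

G 1 0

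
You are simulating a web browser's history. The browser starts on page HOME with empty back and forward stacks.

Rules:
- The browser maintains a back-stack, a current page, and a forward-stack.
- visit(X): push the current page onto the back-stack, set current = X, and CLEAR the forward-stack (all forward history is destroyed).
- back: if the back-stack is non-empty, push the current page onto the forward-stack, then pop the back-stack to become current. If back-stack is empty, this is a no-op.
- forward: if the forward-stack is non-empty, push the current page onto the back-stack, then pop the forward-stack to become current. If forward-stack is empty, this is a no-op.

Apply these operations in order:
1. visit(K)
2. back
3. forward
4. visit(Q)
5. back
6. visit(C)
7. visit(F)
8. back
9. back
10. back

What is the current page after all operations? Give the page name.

After 1 (visit(K)): cur=K back=1 fwd=0
After 2 (back): cur=HOME back=0 fwd=1
After 3 (forward): cur=K back=1 fwd=0
After 4 (visit(Q)): cur=Q back=2 fwd=0
After 5 (back): cur=K back=1 fwd=1
After 6 (visit(C)): cur=C back=2 fwd=0
After 7 (visit(F)): cur=F back=3 fwd=0
After 8 (back): cur=C back=2 fwd=1
After 9 (back): cur=K back=1 fwd=2
After 10 (back): cur=HOME back=0 fwd=3

Answer: HOME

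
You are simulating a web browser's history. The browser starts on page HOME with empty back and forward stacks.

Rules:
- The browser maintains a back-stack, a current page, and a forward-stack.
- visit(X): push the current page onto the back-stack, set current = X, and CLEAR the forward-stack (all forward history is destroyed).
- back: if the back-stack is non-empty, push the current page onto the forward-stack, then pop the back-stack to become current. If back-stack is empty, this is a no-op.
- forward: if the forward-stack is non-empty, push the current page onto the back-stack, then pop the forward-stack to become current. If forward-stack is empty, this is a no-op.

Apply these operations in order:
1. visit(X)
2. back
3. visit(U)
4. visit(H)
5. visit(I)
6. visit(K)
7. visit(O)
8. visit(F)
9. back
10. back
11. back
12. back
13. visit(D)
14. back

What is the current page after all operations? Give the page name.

After 1 (visit(X)): cur=X back=1 fwd=0
After 2 (back): cur=HOME back=0 fwd=1
After 3 (visit(U)): cur=U back=1 fwd=0
After 4 (visit(H)): cur=H back=2 fwd=0
After 5 (visit(I)): cur=I back=3 fwd=0
After 6 (visit(K)): cur=K back=4 fwd=0
After 7 (visit(O)): cur=O back=5 fwd=0
After 8 (visit(F)): cur=F back=6 fwd=0
After 9 (back): cur=O back=5 fwd=1
After 10 (back): cur=K back=4 fwd=2
After 11 (back): cur=I back=3 fwd=3
After 12 (back): cur=H back=2 fwd=4
After 13 (visit(D)): cur=D back=3 fwd=0
After 14 (back): cur=H back=2 fwd=1

Answer: H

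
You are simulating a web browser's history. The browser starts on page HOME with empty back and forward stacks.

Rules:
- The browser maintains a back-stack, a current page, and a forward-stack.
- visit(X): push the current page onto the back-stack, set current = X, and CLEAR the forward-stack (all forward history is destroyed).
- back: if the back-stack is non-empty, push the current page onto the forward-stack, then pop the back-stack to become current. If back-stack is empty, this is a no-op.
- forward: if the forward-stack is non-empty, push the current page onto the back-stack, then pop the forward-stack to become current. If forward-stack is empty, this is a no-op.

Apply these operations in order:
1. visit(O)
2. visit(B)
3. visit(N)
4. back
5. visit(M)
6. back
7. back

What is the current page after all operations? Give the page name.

After 1 (visit(O)): cur=O back=1 fwd=0
After 2 (visit(B)): cur=B back=2 fwd=0
After 3 (visit(N)): cur=N back=3 fwd=0
After 4 (back): cur=B back=2 fwd=1
After 5 (visit(M)): cur=M back=3 fwd=0
After 6 (back): cur=B back=2 fwd=1
After 7 (back): cur=O back=1 fwd=2

Answer: O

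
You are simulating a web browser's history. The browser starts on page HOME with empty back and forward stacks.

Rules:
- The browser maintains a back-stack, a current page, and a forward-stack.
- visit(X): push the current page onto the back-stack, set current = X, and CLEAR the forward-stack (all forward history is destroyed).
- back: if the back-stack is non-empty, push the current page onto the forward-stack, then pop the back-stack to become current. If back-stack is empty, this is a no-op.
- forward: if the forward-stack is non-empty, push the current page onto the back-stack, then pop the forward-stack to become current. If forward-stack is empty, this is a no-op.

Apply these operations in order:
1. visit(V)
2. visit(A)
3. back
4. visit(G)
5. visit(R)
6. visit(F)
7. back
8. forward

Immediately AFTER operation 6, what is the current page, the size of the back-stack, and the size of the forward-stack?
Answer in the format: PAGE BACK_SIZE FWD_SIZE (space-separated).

After 1 (visit(V)): cur=V back=1 fwd=0
After 2 (visit(A)): cur=A back=2 fwd=0
After 3 (back): cur=V back=1 fwd=1
After 4 (visit(G)): cur=G back=2 fwd=0
After 5 (visit(R)): cur=R back=3 fwd=0
After 6 (visit(F)): cur=F back=4 fwd=0

F 4 0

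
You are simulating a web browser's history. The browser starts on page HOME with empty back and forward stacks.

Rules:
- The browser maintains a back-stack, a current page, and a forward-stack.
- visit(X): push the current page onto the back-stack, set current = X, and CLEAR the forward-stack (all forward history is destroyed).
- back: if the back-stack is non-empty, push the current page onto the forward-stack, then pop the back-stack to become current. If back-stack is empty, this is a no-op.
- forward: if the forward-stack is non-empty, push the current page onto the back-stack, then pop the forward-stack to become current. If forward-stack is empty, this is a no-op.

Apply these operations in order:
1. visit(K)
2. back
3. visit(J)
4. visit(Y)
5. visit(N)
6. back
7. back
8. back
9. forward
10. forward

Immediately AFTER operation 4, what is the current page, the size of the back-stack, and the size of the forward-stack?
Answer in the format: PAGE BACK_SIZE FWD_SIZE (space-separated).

After 1 (visit(K)): cur=K back=1 fwd=0
After 2 (back): cur=HOME back=0 fwd=1
After 3 (visit(J)): cur=J back=1 fwd=0
After 4 (visit(Y)): cur=Y back=2 fwd=0

Y 2 0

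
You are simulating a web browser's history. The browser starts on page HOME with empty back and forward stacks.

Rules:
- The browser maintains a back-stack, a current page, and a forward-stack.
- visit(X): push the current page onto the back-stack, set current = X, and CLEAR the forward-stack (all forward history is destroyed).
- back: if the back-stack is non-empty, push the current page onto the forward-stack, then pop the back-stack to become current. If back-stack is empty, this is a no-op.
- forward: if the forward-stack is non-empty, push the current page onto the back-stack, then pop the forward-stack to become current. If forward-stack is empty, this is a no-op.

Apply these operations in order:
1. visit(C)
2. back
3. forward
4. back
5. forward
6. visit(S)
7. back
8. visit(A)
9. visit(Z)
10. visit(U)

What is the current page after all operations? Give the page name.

After 1 (visit(C)): cur=C back=1 fwd=0
After 2 (back): cur=HOME back=0 fwd=1
After 3 (forward): cur=C back=1 fwd=0
After 4 (back): cur=HOME back=0 fwd=1
After 5 (forward): cur=C back=1 fwd=0
After 6 (visit(S)): cur=S back=2 fwd=0
After 7 (back): cur=C back=1 fwd=1
After 8 (visit(A)): cur=A back=2 fwd=0
After 9 (visit(Z)): cur=Z back=3 fwd=0
After 10 (visit(U)): cur=U back=4 fwd=0

Answer: U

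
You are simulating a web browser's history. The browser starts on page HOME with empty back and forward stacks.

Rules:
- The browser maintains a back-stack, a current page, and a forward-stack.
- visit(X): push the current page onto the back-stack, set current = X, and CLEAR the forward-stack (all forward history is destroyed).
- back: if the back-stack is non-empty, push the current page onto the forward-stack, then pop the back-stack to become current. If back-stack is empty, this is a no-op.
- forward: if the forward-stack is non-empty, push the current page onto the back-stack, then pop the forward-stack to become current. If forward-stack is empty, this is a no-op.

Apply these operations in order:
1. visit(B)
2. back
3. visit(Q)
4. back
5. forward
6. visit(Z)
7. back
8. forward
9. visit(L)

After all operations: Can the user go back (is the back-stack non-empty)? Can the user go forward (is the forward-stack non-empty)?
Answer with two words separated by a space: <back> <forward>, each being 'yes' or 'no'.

After 1 (visit(B)): cur=B back=1 fwd=0
After 2 (back): cur=HOME back=0 fwd=1
After 3 (visit(Q)): cur=Q back=1 fwd=0
After 4 (back): cur=HOME back=0 fwd=1
After 5 (forward): cur=Q back=1 fwd=0
After 6 (visit(Z)): cur=Z back=2 fwd=0
After 7 (back): cur=Q back=1 fwd=1
After 8 (forward): cur=Z back=2 fwd=0
After 9 (visit(L)): cur=L back=3 fwd=0

Answer: yes no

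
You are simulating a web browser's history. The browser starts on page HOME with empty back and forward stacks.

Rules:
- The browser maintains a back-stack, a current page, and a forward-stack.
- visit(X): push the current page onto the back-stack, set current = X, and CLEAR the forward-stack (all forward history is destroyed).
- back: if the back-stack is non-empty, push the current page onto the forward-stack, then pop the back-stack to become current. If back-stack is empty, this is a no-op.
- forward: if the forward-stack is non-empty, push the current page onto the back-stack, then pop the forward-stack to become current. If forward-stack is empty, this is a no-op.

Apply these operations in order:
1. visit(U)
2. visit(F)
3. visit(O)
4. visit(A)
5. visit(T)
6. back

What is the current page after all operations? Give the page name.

After 1 (visit(U)): cur=U back=1 fwd=0
After 2 (visit(F)): cur=F back=2 fwd=0
After 3 (visit(O)): cur=O back=3 fwd=0
After 4 (visit(A)): cur=A back=4 fwd=0
After 5 (visit(T)): cur=T back=5 fwd=0
After 6 (back): cur=A back=4 fwd=1

Answer: A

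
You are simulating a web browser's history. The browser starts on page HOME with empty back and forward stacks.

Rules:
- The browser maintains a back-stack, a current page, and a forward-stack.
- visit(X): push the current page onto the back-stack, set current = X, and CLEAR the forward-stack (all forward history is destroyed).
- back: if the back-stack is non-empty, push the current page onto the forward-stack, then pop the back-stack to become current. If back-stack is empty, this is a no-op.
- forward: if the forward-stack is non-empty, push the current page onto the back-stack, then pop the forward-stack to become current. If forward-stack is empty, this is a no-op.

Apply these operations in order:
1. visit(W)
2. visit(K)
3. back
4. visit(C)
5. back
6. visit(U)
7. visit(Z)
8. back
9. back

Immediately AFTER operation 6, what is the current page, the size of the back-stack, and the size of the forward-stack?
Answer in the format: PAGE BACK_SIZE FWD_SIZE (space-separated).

After 1 (visit(W)): cur=W back=1 fwd=0
After 2 (visit(K)): cur=K back=2 fwd=0
After 3 (back): cur=W back=1 fwd=1
After 4 (visit(C)): cur=C back=2 fwd=0
After 5 (back): cur=W back=1 fwd=1
After 6 (visit(U)): cur=U back=2 fwd=0

U 2 0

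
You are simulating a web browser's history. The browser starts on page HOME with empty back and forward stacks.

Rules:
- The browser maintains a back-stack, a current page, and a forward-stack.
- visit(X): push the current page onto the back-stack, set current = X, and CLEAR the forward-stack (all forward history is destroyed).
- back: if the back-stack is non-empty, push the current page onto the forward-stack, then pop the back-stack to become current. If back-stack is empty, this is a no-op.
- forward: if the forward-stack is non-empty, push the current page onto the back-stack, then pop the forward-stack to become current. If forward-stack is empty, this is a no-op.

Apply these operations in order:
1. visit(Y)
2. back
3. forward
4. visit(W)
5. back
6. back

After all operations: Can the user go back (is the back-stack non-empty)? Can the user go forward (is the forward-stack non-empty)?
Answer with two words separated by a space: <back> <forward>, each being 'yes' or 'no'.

Answer: no yes

Derivation:
After 1 (visit(Y)): cur=Y back=1 fwd=0
After 2 (back): cur=HOME back=0 fwd=1
After 3 (forward): cur=Y back=1 fwd=0
After 4 (visit(W)): cur=W back=2 fwd=0
After 5 (back): cur=Y back=1 fwd=1
After 6 (back): cur=HOME back=0 fwd=2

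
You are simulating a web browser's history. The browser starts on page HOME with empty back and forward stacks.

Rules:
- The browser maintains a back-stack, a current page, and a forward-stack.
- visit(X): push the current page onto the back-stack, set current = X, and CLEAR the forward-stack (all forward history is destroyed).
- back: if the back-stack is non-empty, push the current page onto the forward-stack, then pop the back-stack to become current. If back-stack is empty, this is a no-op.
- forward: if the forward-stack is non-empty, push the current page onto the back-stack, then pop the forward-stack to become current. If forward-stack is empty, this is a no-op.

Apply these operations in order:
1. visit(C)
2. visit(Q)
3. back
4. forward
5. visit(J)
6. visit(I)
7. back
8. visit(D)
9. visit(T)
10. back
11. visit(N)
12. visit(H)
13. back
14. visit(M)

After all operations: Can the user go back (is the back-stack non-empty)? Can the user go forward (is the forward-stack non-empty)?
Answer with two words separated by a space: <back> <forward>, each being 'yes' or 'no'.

Answer: yes no

Derivation:
After 1 (visit(C)): cur=C back=1 fwd=0
After 2 (visit(Q)): cur=Q back=2 fwd=0
After 3 (back): cur=C back=1 fwd=1
After 4 (forward): cur=Q back=2 fwd=0
After 5 (visit(J)): cur=J back=3 fwd=0
After 6 (visit(I)): cur=I back=4 fwd=0
After 7 (back): cur=J back=3 fwd=1
After 8 (visit(D)): cur=D back=4 fwd=0
After 9 (visit(T)): cur=T back=5 fwd=0
After 10 (back): cur=D back=4 fwd=1
After 11 (visit(N)): cur=N back=5 fwd=0
After 12 (visit(H)): cur=H back=6 fwd=0
After 13 (back): cur=N back=5 fwd=1
After 14 (visit(M)): cur=M back=6 fwd=0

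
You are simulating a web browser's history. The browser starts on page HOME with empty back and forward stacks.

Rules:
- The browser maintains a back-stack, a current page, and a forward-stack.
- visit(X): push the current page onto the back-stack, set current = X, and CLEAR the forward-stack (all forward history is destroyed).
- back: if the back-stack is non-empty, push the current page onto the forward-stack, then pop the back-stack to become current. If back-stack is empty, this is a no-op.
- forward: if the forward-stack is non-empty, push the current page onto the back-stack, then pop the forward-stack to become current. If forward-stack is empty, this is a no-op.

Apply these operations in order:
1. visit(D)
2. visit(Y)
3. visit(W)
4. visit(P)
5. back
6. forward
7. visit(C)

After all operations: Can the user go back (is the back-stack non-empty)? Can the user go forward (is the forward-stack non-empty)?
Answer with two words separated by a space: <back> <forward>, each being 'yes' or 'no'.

After 1 (visit(D)): cur=D back=1 fwd=0
After 2 (visit(Y)): cur=Y back=2 fwd=0
After 3 (visit(W)): cur=W back=3 fwd=0
After 4 (visit(P)): cur=P back=4 fwd=0
After 5 (back): cur=W back=3 fwd=1
After 6 (forward): cur=P back=4 fwd=0
After 7 (visit(C)): cur=C back=5 fwd=0

Answer: yes no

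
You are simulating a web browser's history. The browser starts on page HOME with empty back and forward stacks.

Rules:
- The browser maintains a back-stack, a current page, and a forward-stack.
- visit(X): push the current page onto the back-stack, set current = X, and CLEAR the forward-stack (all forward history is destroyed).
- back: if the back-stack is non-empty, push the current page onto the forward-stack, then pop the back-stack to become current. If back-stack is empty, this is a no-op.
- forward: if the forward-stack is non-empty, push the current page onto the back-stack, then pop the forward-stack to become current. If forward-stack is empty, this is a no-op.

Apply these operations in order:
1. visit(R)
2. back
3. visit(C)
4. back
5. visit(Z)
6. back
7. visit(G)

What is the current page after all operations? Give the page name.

Answer: G

Derivation:
After 1 (visit(R)): cur=R back=1 fwd=0
After 2 (back): cur=HOME back=0 fwd=1
After 3 (visit(C)): cur=C back=1 fwd=0
After 4 (back): cur=HOME back=0 fwd=1
After 5 (visit(Z)): cur=Z back=1 fwd=0
After 6 (back): cur=HOME back=0 fwd=1
After 7 (visit(G)): cur=G back=1 fwd=0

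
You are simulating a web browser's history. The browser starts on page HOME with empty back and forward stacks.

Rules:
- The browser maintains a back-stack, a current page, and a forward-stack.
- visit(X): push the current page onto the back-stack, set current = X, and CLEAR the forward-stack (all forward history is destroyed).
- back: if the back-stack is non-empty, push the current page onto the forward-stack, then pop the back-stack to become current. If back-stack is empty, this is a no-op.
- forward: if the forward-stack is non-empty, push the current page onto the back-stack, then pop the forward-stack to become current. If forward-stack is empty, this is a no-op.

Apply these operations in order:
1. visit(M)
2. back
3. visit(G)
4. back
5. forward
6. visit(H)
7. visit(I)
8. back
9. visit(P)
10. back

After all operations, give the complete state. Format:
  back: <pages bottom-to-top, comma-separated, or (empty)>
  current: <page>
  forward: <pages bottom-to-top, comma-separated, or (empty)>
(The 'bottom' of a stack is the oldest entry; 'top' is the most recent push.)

Answer: back: HOME,G
current: H
forward: P

Derivation:
After 1 (visit(M)): cur=M back=1 fwd=0
After 2 (back): cur=HOME back=0 fwd=1
After 3 (visit(G)): cur=G back=1 fwd=0
After 4 (back): cur=HOME back=0 fwd=1
After 5 (forward): cur=G back=1 fwd=0
After 6 (visit(H)): cur=H back=2 fwd=0
After 7 (visit(I)): cur=I back=3 fwd=0
After 8 (back): cur=H back=2 fwd=1
After 9 (visit(P)): cur=P back=3 fwd=0
After 10 (back): cur=H back=2 fwd=1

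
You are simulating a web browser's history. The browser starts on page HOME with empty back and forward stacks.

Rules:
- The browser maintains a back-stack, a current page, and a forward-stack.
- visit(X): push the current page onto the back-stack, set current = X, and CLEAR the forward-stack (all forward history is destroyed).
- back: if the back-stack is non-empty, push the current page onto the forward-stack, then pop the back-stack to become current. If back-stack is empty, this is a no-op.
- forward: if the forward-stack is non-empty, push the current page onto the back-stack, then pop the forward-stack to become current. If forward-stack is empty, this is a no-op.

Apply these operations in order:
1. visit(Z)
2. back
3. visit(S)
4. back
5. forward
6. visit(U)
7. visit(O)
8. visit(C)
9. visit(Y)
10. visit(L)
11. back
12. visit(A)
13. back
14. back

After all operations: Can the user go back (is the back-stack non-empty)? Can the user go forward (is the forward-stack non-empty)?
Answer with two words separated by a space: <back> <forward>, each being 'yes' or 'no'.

Answer: yes yes

Derivation:
After 1 (visit(Z)): cur=Z back=1 fwd=0
After 2 (back): cur=HOME back=0 fwd=1
After 3 (visit(S)): cur=S back=1 fwd=0
After 4 (back): cur=HOME back=0 fwd=1
After 5 (forward): cur=S back=1 fwd=0
After 6 (visit(U)): cur=U back=2 fwd=0
After 7 (visit(O)): cur=O back=3 fwd=0
After 8 (visit(C)): cur=C back=4 fwd=0
After 9 (visit(Y)): cur=Y back=5 fwd=0
After 10 (visit(L)): cur=L back=6 fwd=0
After 11 (back): cur=Y back=5 fwd=1
After 12 (visit(A)): cur=A back=6 fwd=0
After 13 (back): cur=Y back=5 fwd=1
After 14 (back): cur=C back=4 fwd=2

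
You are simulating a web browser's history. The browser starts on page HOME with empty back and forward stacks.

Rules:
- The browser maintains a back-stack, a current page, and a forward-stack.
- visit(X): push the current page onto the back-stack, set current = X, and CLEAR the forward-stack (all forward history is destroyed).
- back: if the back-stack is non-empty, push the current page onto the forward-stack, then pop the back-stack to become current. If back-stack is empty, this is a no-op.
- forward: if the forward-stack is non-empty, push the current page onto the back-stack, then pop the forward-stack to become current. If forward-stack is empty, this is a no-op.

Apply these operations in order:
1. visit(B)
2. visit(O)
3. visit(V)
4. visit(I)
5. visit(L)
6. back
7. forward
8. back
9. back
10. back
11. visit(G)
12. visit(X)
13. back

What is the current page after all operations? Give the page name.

After 1 (visit(B)): cur=B back=1 fwd=0
After 2 (visit(O)): cur=O back=2 fwd=0
After 3 (visit(V)): cur=V back=3 fwd=0
After 4 (visit(I)): cur=I back=4 fwd=0
After 5 (visit(L)): cur=L back=5 fwd=0
After 6 (back): cur=I back=4 fwd=1
After 7 (forward): cur=L back=5 fwd=0
After 8 (back): cur=I back=4 fwd=1
After 9 (back): cur=V back=3 fwd=2
After 10 (back): cur=O back=2 fwd=3
After 11 (visit(G)): cur=G back=3 fwd=0
After 12 (visit(X)): cur=X back=4 fwd=0
After 13 (back): cur=G back=3 fwd=1

Answer: G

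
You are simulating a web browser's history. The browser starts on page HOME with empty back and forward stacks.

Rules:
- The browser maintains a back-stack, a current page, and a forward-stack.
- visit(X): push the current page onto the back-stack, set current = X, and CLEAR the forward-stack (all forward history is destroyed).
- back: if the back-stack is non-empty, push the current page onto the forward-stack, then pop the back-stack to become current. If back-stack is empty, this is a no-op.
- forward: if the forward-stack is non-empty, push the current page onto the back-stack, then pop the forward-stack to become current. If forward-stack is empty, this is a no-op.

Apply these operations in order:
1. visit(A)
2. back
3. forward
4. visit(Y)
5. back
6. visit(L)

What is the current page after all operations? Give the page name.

Answer: L

Derivation:
After 1 (visit(A)): cur=A back=1 fwd=0
After 2 (back): cur=HOME back=0 fwd=1
After 3 (forward): cur=A back=1 fwd=0
After 4 (visit(Y)): cur=Y back=2 fwd=0
After 5 (back): cur=A back=1 fwd=1
After 6 (visit(L)): cur=L back=2 fwd=0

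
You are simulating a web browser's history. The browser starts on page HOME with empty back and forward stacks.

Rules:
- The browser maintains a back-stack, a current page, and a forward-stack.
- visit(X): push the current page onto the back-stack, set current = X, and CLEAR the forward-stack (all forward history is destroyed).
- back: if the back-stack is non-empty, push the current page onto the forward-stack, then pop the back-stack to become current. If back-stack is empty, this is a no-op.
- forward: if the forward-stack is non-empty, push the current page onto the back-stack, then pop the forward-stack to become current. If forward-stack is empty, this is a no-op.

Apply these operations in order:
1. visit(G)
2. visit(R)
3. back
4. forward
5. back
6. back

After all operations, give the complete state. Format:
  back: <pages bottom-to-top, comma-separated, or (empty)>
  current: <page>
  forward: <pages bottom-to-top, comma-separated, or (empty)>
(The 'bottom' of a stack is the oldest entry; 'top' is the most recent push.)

After 1 (visit(G)): cur=G back=1 fwd=0
After 2 (visit(R)): cur=R back=2 fwd=0
After 3 (back): cur=G back=1 fwd=1
After 4 (forward): cur=R back=2 fwd=0
After 5 (back): cur=G back=1 fwd=1
After 6 (back): cur=HOME back=0 fwd=2

Answer: back: (empty)
current: HOME
forward: R,G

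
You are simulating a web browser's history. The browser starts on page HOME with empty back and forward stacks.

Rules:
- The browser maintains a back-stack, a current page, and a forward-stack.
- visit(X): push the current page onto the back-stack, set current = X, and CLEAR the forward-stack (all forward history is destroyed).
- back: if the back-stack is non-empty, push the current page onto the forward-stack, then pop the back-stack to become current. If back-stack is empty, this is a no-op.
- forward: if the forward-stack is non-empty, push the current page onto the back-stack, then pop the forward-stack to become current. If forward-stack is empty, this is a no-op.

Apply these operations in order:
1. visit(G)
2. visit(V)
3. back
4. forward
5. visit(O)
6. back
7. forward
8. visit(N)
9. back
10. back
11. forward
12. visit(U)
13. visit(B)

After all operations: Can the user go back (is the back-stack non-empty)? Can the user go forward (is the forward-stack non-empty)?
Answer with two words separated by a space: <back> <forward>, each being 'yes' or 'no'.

Answer: yes no

Derivation:
After 1 (visit(G)): cur=G back=1 fwd=0
After 2 (visit(V)): cur=V back=2 fwd=0
After 3 (back): cur=G back=1 fwd=1
After 4 (forward): cur=V back=2 fwd=0
After 5 (visit(O)): cur=O back=3 fwd=0
After 6 (back): cur=V back=2 fwd=1
After 7 (forward): cur=O back=3 fwd=0
After 8 (visit(N)): cur=N back=4 fwd=0
After 9 (back): cur=O back=3 fwd=1
After 10 (back): cur=V back=2 fwd=2
After 11 (forward): cur=O back=3 fwd=1
After 12 (visit(U)): cur=U back=4 fwd=0
After 13 (visit(B)): cur=B back=5 fwd=0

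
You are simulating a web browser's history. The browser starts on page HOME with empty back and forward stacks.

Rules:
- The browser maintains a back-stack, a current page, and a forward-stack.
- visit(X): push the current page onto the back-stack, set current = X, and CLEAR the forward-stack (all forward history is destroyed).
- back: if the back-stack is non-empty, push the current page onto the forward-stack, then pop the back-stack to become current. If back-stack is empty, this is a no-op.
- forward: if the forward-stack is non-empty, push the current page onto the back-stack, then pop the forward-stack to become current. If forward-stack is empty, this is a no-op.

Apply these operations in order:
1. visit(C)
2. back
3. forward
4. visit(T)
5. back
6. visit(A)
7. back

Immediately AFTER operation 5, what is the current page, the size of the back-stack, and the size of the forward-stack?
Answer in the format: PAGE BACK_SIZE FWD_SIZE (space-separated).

After 1 (visit(C)): cur=C back=1 fwd=0
After 2 (back): cur=HOME back=0 fwd=1
After 3 (forward): cur=C back=1 fwd=0
After 4 (visit(T)): cur=T back=2 fwd=0
After 5 (back): cur=C back=1 fwd=1

C 1 1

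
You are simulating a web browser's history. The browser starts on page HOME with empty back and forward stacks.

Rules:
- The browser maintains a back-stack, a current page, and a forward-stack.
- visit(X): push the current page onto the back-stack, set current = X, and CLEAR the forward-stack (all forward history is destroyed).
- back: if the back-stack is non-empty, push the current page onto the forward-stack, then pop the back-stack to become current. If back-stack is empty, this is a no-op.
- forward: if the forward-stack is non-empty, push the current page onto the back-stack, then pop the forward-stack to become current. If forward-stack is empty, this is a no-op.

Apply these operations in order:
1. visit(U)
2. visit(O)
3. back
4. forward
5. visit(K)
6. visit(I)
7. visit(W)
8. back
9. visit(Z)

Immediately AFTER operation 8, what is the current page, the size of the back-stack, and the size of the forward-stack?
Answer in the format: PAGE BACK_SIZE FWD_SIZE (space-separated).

After 1 (visit(U)): cur=U back=1 fwd=0
After 2 (visit(O)): cur=O back=2 fwd=0
After 3 (back): cur=U back=1 fwd=1
After 4 (forward): cur=O back=2 fwd=0
After 5 (visit(K)): cur=K back=3 fwd=0
After 6 (visit(I)): cur=I back=4 fwd=0
After 7 (visit(W)): cur=W back=5 fwd=0
After 8 (back): cur=I back=4 fwd=1

I 4 1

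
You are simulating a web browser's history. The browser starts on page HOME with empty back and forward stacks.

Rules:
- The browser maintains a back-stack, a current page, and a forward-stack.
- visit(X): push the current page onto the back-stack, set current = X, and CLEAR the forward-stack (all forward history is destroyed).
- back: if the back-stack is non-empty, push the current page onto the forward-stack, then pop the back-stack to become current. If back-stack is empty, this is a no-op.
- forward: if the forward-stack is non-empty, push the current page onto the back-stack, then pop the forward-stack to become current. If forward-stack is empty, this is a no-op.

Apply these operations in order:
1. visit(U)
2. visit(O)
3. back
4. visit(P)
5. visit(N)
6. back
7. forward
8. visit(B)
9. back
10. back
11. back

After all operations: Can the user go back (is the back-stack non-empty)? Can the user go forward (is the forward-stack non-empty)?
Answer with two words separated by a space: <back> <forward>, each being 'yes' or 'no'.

Answer: yes yes

Derivation:
After 1 (visit(U)): cur=U back=1 fwd=0
After 2 (visit(O)): cur=O back=2 fwd=0
After 3 (back): cur=U back=1 fwd=1
After 4 (visit(P)): cur=P back=2 fwd=0
After 5 (visit(N)): cur=N back=3 fwd=0
After 6 (back): cur=P back=2 fwd=1
After 7 (forward): cur=N back=3 fwd=0
After 8 (visit(B)): cur=B back=4 fwd=0
After 9 (back): cur=N back=3 fwd=1
After 10 (back): cur=P back=2 fwd=2
After 11 (back): cur=U back=1 fwd=3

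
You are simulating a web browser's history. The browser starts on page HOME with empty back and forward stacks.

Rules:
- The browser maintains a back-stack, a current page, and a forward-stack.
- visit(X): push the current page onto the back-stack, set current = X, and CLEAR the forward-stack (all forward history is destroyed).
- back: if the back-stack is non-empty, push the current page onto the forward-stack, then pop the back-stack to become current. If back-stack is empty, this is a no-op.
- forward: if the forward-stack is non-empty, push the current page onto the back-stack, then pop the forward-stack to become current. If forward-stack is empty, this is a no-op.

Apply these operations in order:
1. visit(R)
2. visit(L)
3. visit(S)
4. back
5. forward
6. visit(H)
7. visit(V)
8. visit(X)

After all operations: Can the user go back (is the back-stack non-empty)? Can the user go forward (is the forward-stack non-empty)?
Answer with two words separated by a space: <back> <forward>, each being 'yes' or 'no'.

Answer: yes no

Derivation:
After 1 (visit(R)): cur=R back=1 fwd=0
After 2 (visit(L)): cur=L back=2 fwd=0
After 3 (visit(S)): cur=S back=3 fwd=0
After 4 (back): cur=L back=2 fwd=1
After 5 (forward): cur=S back=3 fwd=0
After 6 (visit(H)): cur=H back=4 fwd=0
After 7 (visit(V)): cur=V back=5 fwd=0
After 8 (visit(X)): cur=X back=6 fwd=0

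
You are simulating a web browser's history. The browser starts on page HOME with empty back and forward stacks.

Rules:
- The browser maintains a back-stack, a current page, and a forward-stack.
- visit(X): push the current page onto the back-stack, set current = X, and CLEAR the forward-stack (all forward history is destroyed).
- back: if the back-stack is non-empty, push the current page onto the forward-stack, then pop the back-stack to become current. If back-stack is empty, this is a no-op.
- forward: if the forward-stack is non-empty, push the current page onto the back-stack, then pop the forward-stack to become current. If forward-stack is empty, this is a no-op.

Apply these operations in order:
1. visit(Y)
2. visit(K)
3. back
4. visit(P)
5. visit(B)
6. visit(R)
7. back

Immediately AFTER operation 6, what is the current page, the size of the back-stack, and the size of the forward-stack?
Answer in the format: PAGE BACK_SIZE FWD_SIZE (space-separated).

After 1 (visit(Y)): cur=Y back=1 fwd=0
After 2 (visit(K)): cur=K back=2 fwd=0
After 3 (back): cur=Y back=1 fwd=1
After 4 (visit(P)): cur=P back=2 fwd=0
After 5 (visit(B)): cur=B back=3 fwd=0
After 6 (visit(R)): cur=R back=4 fwd=0

R 4 0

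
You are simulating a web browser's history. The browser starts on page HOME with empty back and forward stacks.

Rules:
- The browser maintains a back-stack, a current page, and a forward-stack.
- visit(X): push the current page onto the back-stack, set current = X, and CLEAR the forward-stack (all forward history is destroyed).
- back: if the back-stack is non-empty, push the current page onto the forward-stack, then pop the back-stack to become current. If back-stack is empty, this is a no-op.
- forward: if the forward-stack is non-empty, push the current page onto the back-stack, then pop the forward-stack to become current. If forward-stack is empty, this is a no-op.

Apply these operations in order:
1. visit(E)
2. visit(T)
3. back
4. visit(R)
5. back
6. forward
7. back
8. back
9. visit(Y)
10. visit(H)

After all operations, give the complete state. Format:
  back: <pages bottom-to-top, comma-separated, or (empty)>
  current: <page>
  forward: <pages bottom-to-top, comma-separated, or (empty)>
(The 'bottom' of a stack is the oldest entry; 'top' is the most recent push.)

Answer: back: HOME,Y
current: H
forward: (empty)

Derivation:
After 1 (visit(E)): cur=E back=1 fwd=0
After 2 (visit(T)): cur=T back=2 fwd=0
After 3 (back): cur=E back=1 fwd=1
After 4 (visit(R)): cur=R back=2 fwd=0
After 5 (back): cur=E back=1 fwd=1
After 6 (forward): cur=R back=2 fwd=0
After 7 (back): cur=E back=1 fwd=1
After 8 (back): cur=HOME back=0 fwd=2
After 9 (visit(Y)): cur=Y back=1 fwd=0
After 10 (visit(H)): cur=H back=2 fwd=0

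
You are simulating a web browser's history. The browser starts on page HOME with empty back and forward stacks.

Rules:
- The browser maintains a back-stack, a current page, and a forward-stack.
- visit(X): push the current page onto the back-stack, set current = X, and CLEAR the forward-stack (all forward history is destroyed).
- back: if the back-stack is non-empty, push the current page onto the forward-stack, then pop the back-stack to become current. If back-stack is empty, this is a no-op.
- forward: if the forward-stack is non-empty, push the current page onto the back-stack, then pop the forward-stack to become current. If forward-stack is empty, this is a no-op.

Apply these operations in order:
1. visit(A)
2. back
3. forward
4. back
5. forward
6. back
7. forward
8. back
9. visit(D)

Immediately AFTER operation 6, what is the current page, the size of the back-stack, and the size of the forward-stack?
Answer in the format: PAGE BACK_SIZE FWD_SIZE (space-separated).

After 1 (visit(A)): cur=A back=1 fwd=0
After 2 (back): cur=HOME back=0 fwd=1
After 3 (forward): cur=A back=1 fwd=0
After 4 (back): cur=HOME back=0 fwd=1
After 5 (forward): cur=A back=1 fwd=0
After 6 (back): cur=HOME back=0 fwd=1

HOME 0 1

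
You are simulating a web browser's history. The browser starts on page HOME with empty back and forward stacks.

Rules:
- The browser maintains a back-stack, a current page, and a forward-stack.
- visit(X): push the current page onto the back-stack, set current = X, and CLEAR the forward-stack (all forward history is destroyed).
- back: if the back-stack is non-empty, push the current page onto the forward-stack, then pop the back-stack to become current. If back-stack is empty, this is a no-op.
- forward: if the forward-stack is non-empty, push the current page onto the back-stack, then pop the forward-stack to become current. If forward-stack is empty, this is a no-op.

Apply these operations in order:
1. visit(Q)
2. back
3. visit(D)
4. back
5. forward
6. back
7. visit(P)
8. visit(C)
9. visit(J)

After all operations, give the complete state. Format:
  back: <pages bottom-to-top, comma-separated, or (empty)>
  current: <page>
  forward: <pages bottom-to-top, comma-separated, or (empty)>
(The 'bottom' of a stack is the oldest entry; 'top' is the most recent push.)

Answer: back: HOME,P,C
current: J
forward: (empty)

Derivation:
After 1 (visit(Q)): cur=Q back=1 fwd=0
After 2 (back): cur=HOME back=0 fwd=1
After 3 (visit(D)): cur=D back=1 fwd=0
After 4 (back): cur=HOME back=0 fwd=1
After 5 (forward): cur=D back=1 fwd=0
After 6 (back): cur=HOME back=0 fwd=1
After 7 (visit(P)): cur=P back=1 fwd=0
After 8 (visit(C)): cur=C back=2 fwd=0
After 9 (visit(J)): cur=J back=3 fwd=0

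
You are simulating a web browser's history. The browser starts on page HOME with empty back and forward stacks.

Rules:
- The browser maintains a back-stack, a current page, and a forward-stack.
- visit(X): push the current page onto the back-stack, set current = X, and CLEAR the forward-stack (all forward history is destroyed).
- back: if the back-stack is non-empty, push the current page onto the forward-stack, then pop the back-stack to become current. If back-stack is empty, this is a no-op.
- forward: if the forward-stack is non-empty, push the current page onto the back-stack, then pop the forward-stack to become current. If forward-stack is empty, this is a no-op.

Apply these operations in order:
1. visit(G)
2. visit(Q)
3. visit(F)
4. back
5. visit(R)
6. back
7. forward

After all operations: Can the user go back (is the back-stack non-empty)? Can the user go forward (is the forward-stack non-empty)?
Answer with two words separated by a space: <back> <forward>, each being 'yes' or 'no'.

After 1 (visit(G)): cur=G back=1 fwd=0
After 2 (visit(Q)): cur=Q back=2 fwd=0
After 3 (visit(F)): cur=F back=3 fwd=0
After 4 (back): cur=Q back=2 fwd=1
After 5 (visit(R)): cur=R back=3 fwd=0
After 6 (back): cur=Q back=2 fwd=1
After 7 (forward): cur=R back=3 fwd=0

Answer: yes no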